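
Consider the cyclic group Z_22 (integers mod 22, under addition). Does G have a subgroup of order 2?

2 | 22. A subgroup of order 2 is {0, 11}.

Yes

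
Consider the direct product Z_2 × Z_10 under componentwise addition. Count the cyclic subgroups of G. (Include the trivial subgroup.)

Each element a generates a cyclic subgroup ⟨a⟩; distinct elements may generate the same one (a cyclic group of order d has φ(d) generators).
Cyclic subgroups by order — order 1: 1; order 2: 3; order 5: 1; order 10: 3.
Total: 8.

8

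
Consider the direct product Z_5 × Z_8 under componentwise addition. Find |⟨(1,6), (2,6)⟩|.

|⟨(1,6)⟩| = 20 and |⟨(2,6)⟩| = 20, so |H| is a multiple of lcm(20, 20) = 20 and divides |G| = 40.
Closing under the operation: H = {(0,0), (0,2), (0,4), (0,6), (1,0), (1,2), (1,4), (1,6), (2,0), (2,2), (2,4), (2,6), (3,0), (3,2), (3,4), (3,6), (4,0), (4,2), (4,4), (4,6)}, so |H| = 20.

20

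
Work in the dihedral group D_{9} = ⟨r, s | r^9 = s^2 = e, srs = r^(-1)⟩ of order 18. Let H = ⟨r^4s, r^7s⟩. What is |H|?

|⟨r^4s⟩| = 2 and |⟨r^7s⟩| = 2, so |H| is a multiple of lcm(2, 2) = 2 and divides |G| = 18.
Closing under the operation: H = {e, r^3, r^6, rs, r^4s, r^7s}, so |H| = 6.

6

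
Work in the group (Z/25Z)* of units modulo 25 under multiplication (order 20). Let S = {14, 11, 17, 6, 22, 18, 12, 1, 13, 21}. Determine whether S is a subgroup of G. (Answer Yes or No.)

No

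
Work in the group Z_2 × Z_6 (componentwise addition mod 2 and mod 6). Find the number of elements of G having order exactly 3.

An element (a,b) has order lcm(ord(a), ord(b)); count pairs with lcm equal to 3.
Enumerating gives 2 such elements.

2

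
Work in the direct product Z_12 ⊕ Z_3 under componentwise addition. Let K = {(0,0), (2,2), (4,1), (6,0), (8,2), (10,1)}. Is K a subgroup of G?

|K| = 6 divides |G| = 36, consistent with Lagrange.
K contains the identity, every element's inverse is in K, and K is closed under +: it is a subgroup.
In fact K = ⟨(10,1)⟩.

Yes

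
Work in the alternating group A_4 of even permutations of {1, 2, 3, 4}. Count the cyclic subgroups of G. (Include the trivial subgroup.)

8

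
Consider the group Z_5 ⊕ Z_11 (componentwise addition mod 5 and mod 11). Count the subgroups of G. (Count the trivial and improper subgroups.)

4

|G| = 55, so by Lagrange every subgroup order divides 55. Divisors: 1, 5, 11, 55.
Subgroups by order — order 1: 1; order 5: 1; order 11: 1; order 55: 1.
Total: 1 + 1 + 1 + 1 = 4.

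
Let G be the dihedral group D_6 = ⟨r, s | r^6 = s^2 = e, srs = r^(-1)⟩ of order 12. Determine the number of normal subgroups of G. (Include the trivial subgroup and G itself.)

G has 16 subgroups. Checking conjugation-invariance by order — order 1: 1/1 normal; order 2: 1/7 normal; order 3: 1/1 normal; order 4: 0/3 normal; order 6: 3/3 normal; order 12: 1/1 normal.
Total normal subgroups: 7.

7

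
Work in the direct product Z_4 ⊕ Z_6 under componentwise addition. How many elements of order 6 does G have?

An element (a,b) has order lcm(ord(a), ord(b)); count pairs with lcm equal to 6.
Enumerating gives 6 such elements.

6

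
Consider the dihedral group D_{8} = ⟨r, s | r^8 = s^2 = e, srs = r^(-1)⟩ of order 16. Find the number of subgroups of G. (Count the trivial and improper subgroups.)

19

|G| = 16, so by Lagrange every subgroup order divides 16. Divisors: 1, 2, 4, 8, 16.
Subgroups by order — order 1: 1; order 2: 9; order 4: 5; order 8: 3; order 16: 1.
Total: 1 + 9 + 5 + 3 + 1 = 19.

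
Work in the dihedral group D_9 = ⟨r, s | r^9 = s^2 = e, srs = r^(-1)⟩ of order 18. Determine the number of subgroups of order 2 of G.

9

|G| = 18 and 2 | 18, so subgroups of order 2 are possible by Lagrange.
The subgroups of order 2 are: {e, r^2s}; {e, r^3s}; {e, r^4s}; {e, r^5s}; … (9 in all).
So G has 9 subgroups of order 2.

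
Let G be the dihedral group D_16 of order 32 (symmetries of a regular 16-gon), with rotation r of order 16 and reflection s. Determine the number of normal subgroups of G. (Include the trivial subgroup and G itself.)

8

G has 36 subgroups. Checking conjugation-invariance by order — order 1: 1/1 normal; order 2: 1/17 normal; order 4: 1/9 normal; order 8: 1/5 normal; order 16: 3/3 normal; order 32: 1/1 normal.
Total normal subgroups: 8.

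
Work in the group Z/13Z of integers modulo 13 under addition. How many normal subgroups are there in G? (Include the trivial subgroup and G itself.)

2

G is abelian, so every subgroup is normal.
G has 2 subgroups in total, hence 2 normal subgroups.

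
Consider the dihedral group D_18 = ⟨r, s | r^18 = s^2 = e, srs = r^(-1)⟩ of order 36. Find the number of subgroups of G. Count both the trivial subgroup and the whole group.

45

|G| = 36, so by Lagrange every subgroup order divides 36. Divisors: 1, 2, 3, 4, 6, 9, 12, 18, 36.
Subgroups by order — order 1: 1; order 2: 19; order 3: 1; order 4: 9; order 6: 7; order 9: 1; order 12: 3; order 18: 3; order 36: 1.
Total: 1 + 19 + 1 + 9 + 7 + 1 + 3 + 3 + 1 = 45.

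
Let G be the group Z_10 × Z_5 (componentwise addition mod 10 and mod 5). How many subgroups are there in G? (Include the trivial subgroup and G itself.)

16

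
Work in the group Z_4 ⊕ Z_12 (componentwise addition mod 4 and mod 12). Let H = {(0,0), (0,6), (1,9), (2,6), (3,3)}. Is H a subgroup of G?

No

|H| = 5 does not divide |G| = 48, so by Lagrange H is not a subgroup.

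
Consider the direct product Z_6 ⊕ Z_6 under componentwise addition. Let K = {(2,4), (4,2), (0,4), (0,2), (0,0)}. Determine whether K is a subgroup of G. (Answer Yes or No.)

|K| = 5 does not divide |G| = 36, so by Lagrange K is not a subgroup.

No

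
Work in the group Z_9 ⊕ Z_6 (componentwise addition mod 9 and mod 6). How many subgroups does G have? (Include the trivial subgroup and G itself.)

20

|G| = 54, so by Lagrange every subgroup order divides 54. Divisors: 1, 2, 3, 6, 9, 18, 27, 54.
Subgroups by order — order 1: 1; order 2: 1; order 3: 4; order 6: 4; order 9: 4; order 18: 4; order 27: 1; order 54: 1.
Total: 1 + 1 + 4 + 4 + 4 + 4 + 1 + 1 = 20.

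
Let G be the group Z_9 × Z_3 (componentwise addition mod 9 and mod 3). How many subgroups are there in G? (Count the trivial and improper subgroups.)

10

|G| = 27, so by Lagrange every subgroup order divides 27. Divisors: 1, 3, 9, 27.
Subgroups by order — order 1: 1; order 3: 4; order 9: 4; order 27: 1.
Total: 1 + 4 + 4 + 1 = 10.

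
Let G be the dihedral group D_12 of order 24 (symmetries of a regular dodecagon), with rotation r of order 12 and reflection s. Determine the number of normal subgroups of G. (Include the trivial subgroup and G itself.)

9

G has 34 subgroups. Checking conjugation-invariance by order — order 1: 1/1 normal; order 2: 1/13 normal; order 3: 1/1 normal; order 4: 1/7 normal; order 6: 1/5 normal; order 8: 0/3 normal; order 12: 3/3 normal; order 24: 1/1 normal.
Total normal subgroups: 9.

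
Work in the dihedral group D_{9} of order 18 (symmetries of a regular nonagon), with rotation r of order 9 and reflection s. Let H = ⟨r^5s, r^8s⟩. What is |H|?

|⟨r^5s⟩| = 2 and |⟨r^8s⟩| = 2, so |H| is a multiple of lcm(2, 2) = 2 and divides |G| = 18.
Closing under the operation: H = {e, r^3, r^6, r^2s, r^5s, r^8s}, so |H| = 6.

6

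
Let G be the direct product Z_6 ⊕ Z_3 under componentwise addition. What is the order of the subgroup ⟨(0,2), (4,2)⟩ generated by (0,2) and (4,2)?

|⟨(0,2)⟩| = 3 and |⟨(4,2)⟩| = 3, so |H| is a multiple of lcm(3, 3) = 3 and divides |G| = 18.
Closing under the operation: H = {(0,0), (0,1), (0,2), (2,0), (2,1), (2,2), (4,0), (4,1), (4,2)}, so |H| = 9.

9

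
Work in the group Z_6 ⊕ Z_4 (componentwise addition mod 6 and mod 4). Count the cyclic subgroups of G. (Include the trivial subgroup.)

12

Each element a generates a cyclic subgroup ⟨a⟩; distinct elements may generate the same one (a cyclic group of order d has φ(d) generators).
Cyclic subgroups by order — order 1: 1; order 2: 3; order 3: 1; order 4: 2; order 6: 3; order 12: 2.
Total: 12.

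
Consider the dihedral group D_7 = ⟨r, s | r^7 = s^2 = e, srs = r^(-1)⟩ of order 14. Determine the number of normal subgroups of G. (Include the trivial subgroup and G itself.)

3

G has 10 subgroups. Checking conjugation-invariance by order — order 1: 1/1 normal; order 2: 0/7 normal; order 7: 1/1 normal; order 14: 1/1 normal.
Total normal subgroups: 3.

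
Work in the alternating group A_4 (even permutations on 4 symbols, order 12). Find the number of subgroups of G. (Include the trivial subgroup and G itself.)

10

|G| = 12, so by Lagrange every subgroup order divides 12. Divisors: 1, 2, 3, 4, 6, 12.
Subgroups by order — order 1: 1; order 2: 3; order 3: 4; order 4: 1; order 6: 0; order 12: 1.
Total: 1 + 3 + 4 + 1 + 0 + 1 = 10.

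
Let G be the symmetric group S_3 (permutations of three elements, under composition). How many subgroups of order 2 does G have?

|G| = 6 and 2 | 6, so subgroups of order 2 are possible by Lagrange.
The subgroups of order 2 are: {e, (1 2)}; {e, (1 3)}; {e, (2 3)}.
So G has 3 subgroups of order 2.

3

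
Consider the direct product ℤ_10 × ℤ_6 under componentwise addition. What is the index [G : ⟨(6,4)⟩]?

4

|⟨(6,4)⟩| = 15 and |G| = 60.
By Lagrange, [G : H] = |G|/|H| = 60/15 = 4.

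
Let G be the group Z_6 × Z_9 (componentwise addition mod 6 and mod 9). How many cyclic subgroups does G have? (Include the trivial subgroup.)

16

A cyclic subgroup of order d is generated by each of its φ(d) elements of order d, so the cyclic subgroups of order d number (#elements of order d)/φ(d).
Cyclic subgroups by order — order 1: 1; order 2: 1; order 3: 4; order 6: 4; order 9: 3; order 18: 3.
Total: 16.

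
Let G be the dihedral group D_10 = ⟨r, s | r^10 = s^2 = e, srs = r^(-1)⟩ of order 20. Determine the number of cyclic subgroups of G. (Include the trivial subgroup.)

14

Group the elements of G by the cyclic subgroup they generate; each cyclic subgroup of order d accounts for φ(d) elements.
Cyclic subgroups by order — order 1: 1; order 2: 11; order 5: 1; order 10: 1.
Total: 14.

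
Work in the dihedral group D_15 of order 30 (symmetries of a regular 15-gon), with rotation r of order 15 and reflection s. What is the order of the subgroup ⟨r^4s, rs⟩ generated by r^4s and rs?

10

|⟨r^4s⟩| = 2 and |⟨rs⟩| = 2, so |H| is a multiple of lcm(2, 2) = 2 and divides |G| = 30.
Closing under the operation: H = {e, r^3, r^6, r^9, r^12, rs, r^4s, r^7s, r^10s, r^13s}, so |H| = 10.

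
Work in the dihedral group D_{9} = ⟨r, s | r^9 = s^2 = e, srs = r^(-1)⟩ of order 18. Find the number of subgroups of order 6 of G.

|G| = 18 and 6 | 18, so subgroups of order 6 are possible by Lagrange.
The subgroups of order 6 are: {e, r^3, r^6, r^2s, r^5s, r^8s}; {e, r^3, r^6, s, r^3s, r^6s}; {e, r^3, r^6, rs, r^4s, r^7s}.
So G has 3 subgroups of order 6.

3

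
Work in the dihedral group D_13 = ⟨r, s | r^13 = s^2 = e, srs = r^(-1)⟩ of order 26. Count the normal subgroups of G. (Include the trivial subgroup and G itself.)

3

G has 16 subgroups. Checking conjugation-invariance by order — order 1: 1/1 normal; order 2: 0/13 normal; order 13: 1/1 normal; order 26: 1/1 normal.
Total normal subgroups: 3.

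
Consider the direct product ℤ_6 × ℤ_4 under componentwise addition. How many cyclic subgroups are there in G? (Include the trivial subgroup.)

12

Group the elements of G by the cyclic subgroup they generate; each cyclic subgroup of order d accounts for φ(d) elements.
Cyclic subgroups by order — order 1: 1; order 2: 3; order 3: 1; order 4: 2; order 6: 3; order 12: 2.
Total: 12.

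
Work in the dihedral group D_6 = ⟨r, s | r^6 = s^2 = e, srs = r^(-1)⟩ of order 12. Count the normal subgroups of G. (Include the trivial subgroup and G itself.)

G has 16 subgroups. Checking conjugation-invariance by order — order 1: 1/1 normal; order 2: 1/7 normal; order 3: 1/1 normal; order 4: 0/3 normal; order 6: 3/3 normal; order 12: 1/1 normal.
Total normal subgroups: 7.

7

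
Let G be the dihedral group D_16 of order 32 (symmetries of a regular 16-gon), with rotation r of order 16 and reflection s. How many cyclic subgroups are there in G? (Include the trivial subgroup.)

Each element a generates a cyclic subgroup ⟨a⟩; distinct elements may generate the same one (a cyclic group of order d has φ(d) generators).
Cyclic subgroups by order — order 1: 1; order 2: 17; order 4: 1; order 8: 1; order 16: 1.
Total: 21.

21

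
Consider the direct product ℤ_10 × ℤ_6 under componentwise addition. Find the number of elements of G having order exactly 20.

0

An element (a,b) has order lcm(ord(a), ord(b)); count pairs with lcm equal to 20.
Enumerating gives 0 such elements.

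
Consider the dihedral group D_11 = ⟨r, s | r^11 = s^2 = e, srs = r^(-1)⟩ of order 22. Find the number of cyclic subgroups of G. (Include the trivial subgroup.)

Group the elements of G by the cyclic subgroup they generate; each cyclic subgroup of order d accounts for φ(d) elements.
Cyclic subgroups by order — order 1: 1; order 2: 11; order 11: 1.
Total: 13.

13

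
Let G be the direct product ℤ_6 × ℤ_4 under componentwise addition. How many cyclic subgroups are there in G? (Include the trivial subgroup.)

Group the elements of G by the cyclic subgroup they generate; each cyclic subgroup of order d accounts for φ(d) elements.
Cyclic subgroups by order — order 1: 1; order 2: 3; order 3: 1; order 4: 2; order 6: 3; order 12: 2.
Total: 12.

12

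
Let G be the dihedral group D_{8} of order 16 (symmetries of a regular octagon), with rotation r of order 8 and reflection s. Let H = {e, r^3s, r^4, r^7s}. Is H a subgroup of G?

|H| = 4 divides |G| = 16, consistent with Lagrange.
H contains the identity, every element's inverse is in H, and H is closed under ·: it is a subgroup.

Yes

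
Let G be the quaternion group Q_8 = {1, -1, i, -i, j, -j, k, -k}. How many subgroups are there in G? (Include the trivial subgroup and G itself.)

|G| = 8, so by Lagrange every subgroup order divides 8. Divisors: 1, 2, 4, 8.
Subgroups by order — order 1: 1; order 2: 1; order 4: 3; order 8: 1.
Total: 1 + 1 + 3 + 1 = 6.

6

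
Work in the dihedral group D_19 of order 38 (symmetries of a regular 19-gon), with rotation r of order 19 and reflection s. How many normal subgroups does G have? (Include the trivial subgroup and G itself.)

3

G has 22 subgroups. Checking conjugation-invariance by order — order 1: 1/1 normal; order 2: 0/19 normal; order 19: 1/1 normal; order 38: 1/1 normal.
Total normal subgroups: 3.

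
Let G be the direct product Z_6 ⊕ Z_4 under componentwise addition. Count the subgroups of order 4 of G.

|G| = 24 and 4 | 24, so subgroups of order 4 are possible by Lagrange.
The subgroups of order 4 are: {(0,0), (0,1), (0,2), (0,3)}; {(0,0), (0,2), (3,0), (3,2)}; {(0,0), (0,2), (3,1), (3,3)}.
So G has 3 subgroups of order 4.

3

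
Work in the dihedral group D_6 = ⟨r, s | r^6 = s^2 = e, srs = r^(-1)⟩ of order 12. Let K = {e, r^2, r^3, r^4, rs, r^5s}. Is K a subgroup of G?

No

Closure fails: r^4 · r^5s = r^3s ∉ K. So K is not a subgroup.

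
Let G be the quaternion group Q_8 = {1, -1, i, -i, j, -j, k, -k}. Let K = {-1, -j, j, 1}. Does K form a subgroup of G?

Yes

|K| = 4 divides |G| = 8, consistent with Lagrange.
K contains the identity, every element's inverse is in K, and K is closed under ·: it is a subgroup.
In fact K = ⟨j⟩.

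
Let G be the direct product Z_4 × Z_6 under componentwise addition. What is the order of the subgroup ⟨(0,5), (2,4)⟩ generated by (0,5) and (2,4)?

|⟨(0,5)⟩| = 6 and |⟨(2,4)⟩| = 6, so |H| is a multiple of lcm(6, 6) = 6 and divides |G| = 24.
Closing under the operation: H = {(0,0), (0,1), (0,2), (0,3), (0,4), (0,5), (2,0), (2,1), (2,2), (2,3), (2,4), (2,5)}, so |H| = 12.

12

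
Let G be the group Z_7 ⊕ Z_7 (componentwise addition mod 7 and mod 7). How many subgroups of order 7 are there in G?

|G| = 49 and 7 | 49, so subgroups of order 7 are possible by Lagrange.
The subgroups of order 7 are: {(0,0), (0,1), (0,2), (0,3), (0,4), (0,5), (0,6)}; {(0,0), (1,0), (2,0), (3,0), (4,0), (5,0), (6,0)}; {(0,0), (1,1), (2,2), (3,3), (4,4), (5,5), (6,6)}; {(0,0), (1,2), (2,4), (3,6), (4,1), (5,3), (6,5)}; … (8 in all).
So G has 8 subgroups of order 7.

8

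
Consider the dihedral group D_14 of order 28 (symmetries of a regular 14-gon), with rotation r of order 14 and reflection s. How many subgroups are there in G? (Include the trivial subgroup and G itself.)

28

|G| = 28, so by Lagrange every subgroup order divides 28. Divisors: 1, 2, 4, 7, 14, 28.
Subgroups by order — order 1: 1; order 2: 15; order 4: 7; order 7: 1; order 14: 3; order 28: 1.
Total: 1 + 15 + 7 + 1 + 3 + 1 = 28.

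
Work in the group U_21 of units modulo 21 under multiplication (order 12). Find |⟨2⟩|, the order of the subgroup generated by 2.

6

Compute successive powers of 2 mod 21: 2, 4, 8, 16, 11, 1; 2^6 ≡ 1 (mod 21).
So |⟨2⟩| = 6.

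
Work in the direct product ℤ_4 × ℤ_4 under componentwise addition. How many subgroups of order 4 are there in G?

|G| = 16 and 4 | 16, so subgroups of order 4 are possible by Lagrange.
The subgroups of order 4 are: {(0,0), (0,1), (0,2), (0,3)}; {(0,0), (0,2), (2,0), (2,2)}; {(0,0), (0,2), (2,1), (2,3)}; {(0,0), (1,0), (2,0), (3,0)}; … (7 in all).
So G has 7 subgroups of order 4.

7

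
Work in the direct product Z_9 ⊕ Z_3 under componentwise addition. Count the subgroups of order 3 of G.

4

|G| = 27 and 3 | 27, so subgroups of order 3 are possible by Lagrange.
The subgroups of order 3 are: {(0,0), (0,1), (0,2)}; {(0,0), (3,0), (6,0)}; {(0,0), (3,1), (6,2)}; {(0,0), (3,2), (6,1)}.
So G has 4 subgroups of order 3.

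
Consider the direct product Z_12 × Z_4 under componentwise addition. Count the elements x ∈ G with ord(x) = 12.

24

An element (a,b) has order lcm(ord(a), ord(b)); count pairs with lcm equal to 12.
Enumerating gives 24 such elements.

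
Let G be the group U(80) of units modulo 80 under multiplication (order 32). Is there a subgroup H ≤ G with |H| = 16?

Yes

16 | 32. A subgroup of order 16 is {1, 7, 9, 11, 13, 19, 23, 37, 41, 47, 49, 51, 53, 59, 63, 77}.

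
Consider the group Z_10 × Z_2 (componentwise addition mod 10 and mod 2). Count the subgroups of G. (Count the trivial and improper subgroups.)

|G| = 20, so by Lagrange every subgroup order divides 20. Divisors: 1, 2, 4, 5, 10, 20.
Subgroups by order — order 1: 1; order 2: 3; order 4: 1; order 5: 1; order 10: 3; order 20: 1.
Total: 1 + 3 + 1 + 1 + 3 + 1 = 10.

10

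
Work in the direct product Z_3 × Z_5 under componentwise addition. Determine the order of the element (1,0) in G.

3

The order of (1,0) in Z_3 × Z_5 is lcm(ord(1) in Z_3, ord(0) in Z_5).
ord(1) = 3 and ord(0) = 1, so |⟨(1,0)⟩| = lcm(3, 1) = 3.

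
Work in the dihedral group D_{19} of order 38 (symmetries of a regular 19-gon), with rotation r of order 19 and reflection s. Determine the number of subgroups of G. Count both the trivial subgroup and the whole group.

22

|G| = 38, so by Lagrange every subgroup order divides 38. Divisors: 1, 2, 19, 38.
Subgroups by order — order 1: 1; order 2: 19; order 19: 1; order 38: 1.
Total: 1 + 19 + 1 + 1 = 22.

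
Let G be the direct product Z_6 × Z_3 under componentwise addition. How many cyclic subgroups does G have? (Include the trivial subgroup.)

10

Each element a generates a cyclic subgroup ⟨a⟩; distinct elements may generate the same one (a cyclic group of order d has φ(d) generators).
Cyclic subgroups by order — order 1: 1; order 2: 1; order 3: 4; order 6: 4.
Total: 10.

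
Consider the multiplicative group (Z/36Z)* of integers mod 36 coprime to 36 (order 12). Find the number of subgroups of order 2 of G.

|G| = 12 and 2 | 12, so subgroups of order 2 are possible by Lagrange.
The subgroups of order 2 are: {1, 17}; {1, 19}; {1, 35}.
So G has 3 subgroups of order 2.

3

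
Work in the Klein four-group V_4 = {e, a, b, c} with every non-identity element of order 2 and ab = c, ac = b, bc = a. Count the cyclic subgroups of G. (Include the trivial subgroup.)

4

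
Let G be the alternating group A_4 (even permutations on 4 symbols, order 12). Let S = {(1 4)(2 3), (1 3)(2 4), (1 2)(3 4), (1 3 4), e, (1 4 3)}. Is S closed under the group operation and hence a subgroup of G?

No

Closure fails: (1 4 3) ∘ (1 2)(3 4) = (1 2 4) ∉ S. So S is not a subgroup.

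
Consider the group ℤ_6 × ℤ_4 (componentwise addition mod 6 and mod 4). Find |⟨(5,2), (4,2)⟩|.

|⟨(5,2)⟩| = 6 and |⟨(4,2)⟩| = 6, so |H| is a multiple of lcm(6, 6) = 6 and divides |G| = 24.
Closing under the operation: H = {(0,0), (0,2), (1,0), (1,2), (2,0), (2,2), (3,0), (3,2), (4,0), (4,2), (5,0), (5,2)}, so |H| = 12.

12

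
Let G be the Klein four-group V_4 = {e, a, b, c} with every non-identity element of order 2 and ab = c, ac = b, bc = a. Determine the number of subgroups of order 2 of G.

|G| = 4 and 2 | 4, so subgroups of order 2 are possible by Lagrange.
The subgroups of order 2 are: {e, a}; {e, b}; {e, c}.
So G has 3 subgroups of order 2.

3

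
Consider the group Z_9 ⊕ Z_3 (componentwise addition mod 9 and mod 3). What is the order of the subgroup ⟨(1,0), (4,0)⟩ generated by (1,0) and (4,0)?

|⟨(1,0)⟩| = 9 and |⟨(4,0)⟩| = 9, so |H| is a multiple of lcm(9, 9) = 9 and divides |G| = 27.
Closing under the operation: H = {(0,0), (1,0), (2,0), (3,0), (4,0), (5,0), (6,0), (7,0), (8,0)}, so |H| = 9.

9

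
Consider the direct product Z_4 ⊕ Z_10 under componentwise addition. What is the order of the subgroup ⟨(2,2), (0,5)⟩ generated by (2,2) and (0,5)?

20

|⟨(2,2)⟩| = 10 and |⟨(0,5)⟩| = 2, so |H| is a multiple of lcm(10, 2) = 10 and divides |G| = 40.
Closing under the operation: H = {(0,0), (0,1), (0,2), (0,3), (0,4), (0,5), (0,6), (0,7), (0,8), (0,9), (2,0), (2,1), (2,2), (2,3), (2,4), (2,5), (2,6), (2,7), (2,8), (2,9)}, so |H| = 20.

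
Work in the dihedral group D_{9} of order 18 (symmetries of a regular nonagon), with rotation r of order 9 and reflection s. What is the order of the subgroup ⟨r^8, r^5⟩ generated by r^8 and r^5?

9

|⟨r^8⟩| = 9 and |⟨r^5⟩| = 9, so |H| is a multiple of lcm(9, 9) = 9 and divides |G| = 18.
Closing under the operation: H = {e, r, r^2, r^3, r^4, r^5, r^6, r^7, r^8}, so |H| = 9.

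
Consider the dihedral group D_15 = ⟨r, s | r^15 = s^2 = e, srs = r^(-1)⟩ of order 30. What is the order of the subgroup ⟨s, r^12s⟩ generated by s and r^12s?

|⟨s⟩| = 2 and |⟨r^12s⟩| = 2, so |H| is a multiple of lcm(2, 2) = 2 and divides |G| = 30.
Closing under the operation: H = {e, r^3, r^6, r^9, r^12, s, r^3s, r^6s, r^9s, r^12s}, so |H| = 10.

10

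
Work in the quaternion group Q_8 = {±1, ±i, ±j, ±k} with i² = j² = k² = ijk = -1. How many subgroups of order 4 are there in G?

|G| = 8 and 4 | 8, so subgroups of order 4 are possible by Lagrange.
The subgroups of order 4 are: {1, -1, i, -i}; {1, -1, j, -j}; {1, -1, k, -k}.
So G has 3 subgroups of order 4.

3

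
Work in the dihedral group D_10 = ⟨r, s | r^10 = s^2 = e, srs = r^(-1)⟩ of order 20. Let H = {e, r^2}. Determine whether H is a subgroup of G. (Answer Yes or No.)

r^2 ∈ H but its inverse r^8 ∉ H, so H is not a subgroup.

No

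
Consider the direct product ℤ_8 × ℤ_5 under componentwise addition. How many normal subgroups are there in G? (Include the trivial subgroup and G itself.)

8

G is abelian, so every subgroup is normal.
G has 8 subgroups in total, hence 8 normal subgroups.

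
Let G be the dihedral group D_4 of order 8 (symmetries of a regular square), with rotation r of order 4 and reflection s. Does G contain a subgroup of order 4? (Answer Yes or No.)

Yes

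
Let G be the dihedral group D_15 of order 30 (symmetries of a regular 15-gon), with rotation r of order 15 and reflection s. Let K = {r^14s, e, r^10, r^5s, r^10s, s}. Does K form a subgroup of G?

No

r^10 ∈ K but its inverse r^5 ∉ K, so K is not a subgroup.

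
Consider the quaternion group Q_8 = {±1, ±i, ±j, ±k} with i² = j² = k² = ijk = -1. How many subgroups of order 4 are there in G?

|G| = 8 and 4 | 8, so subgroups of order 4 are possible by Lagrange.
The subgroups of order 4 are: {1, -1, i, -i}; {1, -1, j, -j}; {1, -1, k, -k}.
So G has 3 subgroups of order 4.

3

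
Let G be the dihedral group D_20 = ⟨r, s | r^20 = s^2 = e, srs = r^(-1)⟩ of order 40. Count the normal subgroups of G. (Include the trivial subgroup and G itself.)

9

G has 48 subgroups. Checking conjugation-invariance by order — order 1: 1/1 normal; order 2: 1/21 normal; order 4: 1/11 normal; order 5: 1/1 normal; order 8: 0/5 normal; order 10: 1/5 normal; order 20: 3/3 normal; order 40: 1/1 normal.
Total normal subgroups: 9.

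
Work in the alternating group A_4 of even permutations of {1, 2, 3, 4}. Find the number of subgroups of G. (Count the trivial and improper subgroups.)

|G| = 12, so by Lagrange every subgroup order divides 12. Divisors: 1, 2, 3, 4, 6, 12.
Subgroups by order — order 1: 1; order 2: 3; order 3: 4; order 4: 1; order 6: 0; order 12: 1.
Total: 1 + 3 + 4 + 1 + 0 + 1 = 10.

10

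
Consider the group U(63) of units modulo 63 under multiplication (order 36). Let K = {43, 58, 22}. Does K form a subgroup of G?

No

The identity 1 ∉ K, so K is not a subgroup.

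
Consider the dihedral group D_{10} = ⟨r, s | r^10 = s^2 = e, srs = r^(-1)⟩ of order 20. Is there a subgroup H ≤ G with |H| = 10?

Yes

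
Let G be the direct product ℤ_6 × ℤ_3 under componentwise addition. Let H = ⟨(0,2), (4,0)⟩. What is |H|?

|⟨(0,2)⟩| = 3 and |⟨(4,0)⟩| = 3, so |H| is a multiple of lcm(3, 3) = 3 and divides |G| = 18.
Closing under the operation: H = {(0,0), (0,1), (0,2), (2,0), (2,1), (2,2), (4,0), (4,1), (4,2)}, so |H| = 9.

9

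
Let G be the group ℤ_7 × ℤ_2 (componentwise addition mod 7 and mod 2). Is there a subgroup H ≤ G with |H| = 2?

2 | 14. A subgroup of order 2 is {(0,0), (0,1)}.

Yes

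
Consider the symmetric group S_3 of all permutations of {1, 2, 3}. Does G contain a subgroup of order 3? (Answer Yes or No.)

3 | 6. A subgroup of order 3 is {e, (1 2 3), (1 3 2)}.

Yes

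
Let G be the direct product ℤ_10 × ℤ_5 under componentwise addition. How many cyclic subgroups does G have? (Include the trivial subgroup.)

14

Group the elements of G by the cyclic subgroup they generate; each cyclic subgroup of order d accounts for φ(d) elements.
Cyclic subgroups by order — order 1: 1; order 2: 1; order 5: 6; order 10: 6.
Total: 14.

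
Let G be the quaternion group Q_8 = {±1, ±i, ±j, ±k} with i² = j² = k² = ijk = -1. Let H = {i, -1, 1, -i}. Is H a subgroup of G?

Yes

|H| = 4 divides |G| = 8, consistent with Lagrange.
H contains the identity, every element's inverse is in H, and H is closed under ·: it is a subgroup.
In fact H = ⟨-i⟩.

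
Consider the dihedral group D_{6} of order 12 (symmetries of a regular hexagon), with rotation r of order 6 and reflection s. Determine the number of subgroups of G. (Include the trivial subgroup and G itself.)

16

|G| = 12, so by Lagrange every subgroup order divides 12. Divisors: 1, 2, 3, 4, 6, 12.
Subgroups by order — order 1: 1; order 2: 7; order 3: 1; order 4: 3; order 6: 3; order 12: 1.
Total: 1 + 7 + 1 + 3 + 3 + 1 = 16.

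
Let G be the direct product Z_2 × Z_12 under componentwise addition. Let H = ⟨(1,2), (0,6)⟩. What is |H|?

|⟨(1,2)⟩| = 6 and |⟨(0,6)⟩| = 2, so |H| is a multiple of lcm(6, 2) = 6 and divides |G| = 24.
Closing under the operation: H = {(0,0), (0,2), (0,4), (0,6), (0,8), (0,10), (1,0), (1,2), (1,4), (1,6), (1,8), (1,10)}, so |H| = 12.

12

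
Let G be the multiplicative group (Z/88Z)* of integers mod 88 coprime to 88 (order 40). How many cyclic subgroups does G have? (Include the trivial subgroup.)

16

Group the elements of G by the cyclic subgroup they generate; each cyclic subgroup of order d accounts for φ(d) elements.
Cyclic subgroups by order — order 1: 1; order 2: 7; order 5: 1; order 10: 7.
Total: 16.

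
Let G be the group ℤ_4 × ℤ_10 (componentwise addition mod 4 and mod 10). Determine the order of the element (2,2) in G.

10

The order of (2,2) in Z_4 × Z_10 is lcm(ord(2) in Z_4, ord(2) in Z_10).
ord(2) = 2 and ord(2) = 5, so |⟨(2,2)⟩| = lcm(2, 5) = 10.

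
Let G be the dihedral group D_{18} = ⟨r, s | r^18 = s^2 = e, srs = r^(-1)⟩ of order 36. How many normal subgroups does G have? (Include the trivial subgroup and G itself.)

9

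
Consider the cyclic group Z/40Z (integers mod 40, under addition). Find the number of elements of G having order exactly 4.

In a cyclic group of order 40, the number of elements of order d (for d | 40) is φ(d).
φ(4) = 2.

2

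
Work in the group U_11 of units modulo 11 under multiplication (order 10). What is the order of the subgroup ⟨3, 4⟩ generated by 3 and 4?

|⟨3⟩| = 5 and |⟨4⟩| = 5, so |H| is a multiple of lcm(5, 5) = 5 and divides |G| = 10.
Closing under the operation: H = {1, 3, 4, 5, 9}, so |H| = 5.

5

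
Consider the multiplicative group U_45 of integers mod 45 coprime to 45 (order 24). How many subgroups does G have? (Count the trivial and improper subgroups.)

|G| = 24, so by Lagrange every subgroup order divides 24. Divisors: 1, 2, 3, 4, 6, 8, 12, 24.
Subgroups by order — order 1: 1; order 2: 3; order 3: 1; order 4: 3; order 6: 3; order 8: 1; order 12: 3; order 24: 1.
Total: 1 + 3 + 1 + 3 + 3 + 1 + 3 + 1 = 16.

16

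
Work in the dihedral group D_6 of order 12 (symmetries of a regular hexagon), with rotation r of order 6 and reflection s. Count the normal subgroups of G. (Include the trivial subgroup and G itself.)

7

G has 16 subgroups. Checking conjugation-invariance by order — order 1: 1/1 normal; order 2: 1/7 normal; order 3: 1/1 normal; order 4: 0/3 normal; order 6: 3/3 normal; order 12: 1/1 normal.
Total normal subgroups: 7.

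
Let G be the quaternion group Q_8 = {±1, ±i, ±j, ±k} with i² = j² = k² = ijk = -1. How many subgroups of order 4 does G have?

3

|G| = 8 and 4 | 8, so subgroups of order 4 are possible by Lagrange.
The subgroups of order 4 are: {1, -1, i, -i}; {1, -1, j, -j}; {1, -1, k, -k}.
So G has 3 subgroups of order 4.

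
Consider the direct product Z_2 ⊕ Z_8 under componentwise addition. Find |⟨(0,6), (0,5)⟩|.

8

|⟨(0,6)⟩| = 4 and |⟨(0,5)⟩| = 8, so |H| is a multiple of lcm(4, 8) = 8 and divides |G| = 16.
Closing under the operation: H = {(0,0), (0,1), (0,2), (0,3), (0,4), (0,5), (0,6), (0,7)}, so |H| = 8.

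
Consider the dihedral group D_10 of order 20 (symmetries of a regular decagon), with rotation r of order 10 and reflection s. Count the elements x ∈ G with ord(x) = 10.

4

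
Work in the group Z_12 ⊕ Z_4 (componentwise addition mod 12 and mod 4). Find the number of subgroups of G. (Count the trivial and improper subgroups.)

|G| = 48, so by Lagrange every subgroup order divides 48. Divisors: 1, 2, 3, 4, 6, 8, 12, 16, 24, 48.
Subgroups by order — order 1: 1; order 2: 3; order 3: 1; order 4: 7; order 6: 3; order 8: 3; order 12: 7; order 16: 1; order 24: 3; order 48: 1.
Total: 1 + 3 + 1 + 7 + 3 + 3 + 7 + 1 + 3 + 1 = 30.

30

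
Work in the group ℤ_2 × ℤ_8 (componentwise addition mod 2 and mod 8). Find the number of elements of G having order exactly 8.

An element (a,b) has order lcm(ord(a), ord(b)); count pairs with lcm equal to 8.
Enumerating gives 8 such elements.

8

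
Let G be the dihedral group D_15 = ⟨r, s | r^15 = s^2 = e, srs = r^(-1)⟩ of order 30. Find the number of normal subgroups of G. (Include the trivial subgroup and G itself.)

5

G has 28 subgroups. Checking conjugation-invariance by order — order 1: 1/1 normal; order 2: 0/15 normal; order 3: 1/1 normal; order 5: 1/1 normal; order 6: 0/5 normal; order 10: 0/3 normal; order 15: 1/1 normal; order 30: 1/1 normal.
Total normal subgroups: 5.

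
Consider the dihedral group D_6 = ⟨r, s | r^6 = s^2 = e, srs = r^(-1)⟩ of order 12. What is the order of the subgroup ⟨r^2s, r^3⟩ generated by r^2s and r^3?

|⟨r^2s⟩| = 2 and |⟨r^3⟩| = 2, so |H| is a multiple of lcm(2, 2) = 2 and divides |G| = 12.
Closing under the operation: H = {e, r^3, r^2s, r^5s}, so |H| = 4.

4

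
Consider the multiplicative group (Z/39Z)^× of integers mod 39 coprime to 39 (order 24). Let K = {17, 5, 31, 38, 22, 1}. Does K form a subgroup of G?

17 ∈ K but its inverse 23 ∉ K, so K is not a subgroup.

No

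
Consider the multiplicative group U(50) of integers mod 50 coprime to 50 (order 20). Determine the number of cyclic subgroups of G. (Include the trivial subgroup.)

6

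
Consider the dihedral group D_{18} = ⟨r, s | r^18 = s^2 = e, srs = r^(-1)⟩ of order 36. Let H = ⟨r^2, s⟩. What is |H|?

|⟨r^2⟩| = 9 and |⟨s⟩| = 2, so |H| is a multiple of lcm(9, 2) = 18 and divides |G| = 36.
Closing under the operation: H = {e, r^2, r^4, r^6, r^8, r^10, r^12, r^14, r^16, s, r^2s, r^4s, r^6s, r^8s, r^10s, r^12s, r^14s, r^16s}, so |H| = 18.

18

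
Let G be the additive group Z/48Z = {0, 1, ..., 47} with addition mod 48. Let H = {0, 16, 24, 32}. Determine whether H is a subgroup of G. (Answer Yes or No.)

Closure fails: 16 + 24 = 40 ∉ H. So H is not a subgroup.

No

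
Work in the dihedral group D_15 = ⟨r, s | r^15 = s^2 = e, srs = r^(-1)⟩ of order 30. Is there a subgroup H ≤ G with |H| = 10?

Yes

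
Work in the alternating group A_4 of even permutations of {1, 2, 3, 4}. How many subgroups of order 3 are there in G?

|G| = 12 and 3 | 12, so subgroups of order 3 are possible by Lagrange.
The subgroups of order 3 are: {e, (1 2 3), (1 3 2)}; {e, (1 2 4), (1 4 2)}; {e, (1 3 4), (1 4 3)}; {e, (2 3 4), (2 4 3)}.
So G has 4 subgroups of order 3.

4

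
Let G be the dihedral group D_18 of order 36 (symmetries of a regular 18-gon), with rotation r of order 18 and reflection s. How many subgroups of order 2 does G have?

|G| = 36 and 2 | 36, so subgroups of order 2 are possible by Lagrange.
The subgroups of order 2 are: {e, r^10s}; {e, r^11s}; {e, r^12s}; {e, r^13s}; … (19 in all).
So G has 19 subgroups of order 2.

19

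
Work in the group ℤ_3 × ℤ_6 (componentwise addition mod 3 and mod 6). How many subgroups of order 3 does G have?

4

|G| = 18 and 3 | 18, so subgroups of order 3 are possible by Lagrange.
The subgroups of order 3 are: {(0,0), (0,2), (0,4)}; {(0,0), (1,0), (2,0)}; {(0,0), (1,2), (2,4)}; {(0,0), (1,4), (2,2)}.
So G has 4 subgroups of order 3.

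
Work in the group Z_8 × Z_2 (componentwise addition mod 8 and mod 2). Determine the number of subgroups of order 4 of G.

3

|G| = 16 and 4 | 16, so subgroups of order 4 are possible by Lagrange.
The subgroups of order 4 are: {(0,0), (0,1), (4,0), (4,1)}; {(0,0), (2,0), (4,0), (6,0)}; {(0,0), (2,1), (4,0), (6,1)}.
So G has 3 subgroups of order 4.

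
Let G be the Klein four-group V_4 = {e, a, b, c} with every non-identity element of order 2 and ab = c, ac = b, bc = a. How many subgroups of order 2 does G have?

|G| = 4 and 2 | 4, so subgroups of order 2 are possible by Lagrange.
The subgroups of order 2 are: {e, a}; {e, b}; {e, c}.
So G has 3 subgroups of order 2.

3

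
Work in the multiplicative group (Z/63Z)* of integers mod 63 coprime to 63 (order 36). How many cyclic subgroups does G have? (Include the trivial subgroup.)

20

A cyclic subgroup of order d is generated by each of its φ(d) elements of order d, so the cyclic subgroups of order d number (#elements of order d)/φ(d).
Cyclic subgroups by order — order 1: 1; order 2: 3; order 3: 4; order 6: 12.
Total: 20.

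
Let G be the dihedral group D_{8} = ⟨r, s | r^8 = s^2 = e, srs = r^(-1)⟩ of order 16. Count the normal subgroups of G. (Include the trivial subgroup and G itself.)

7

G has 19 subgroups. Checking conjugation-invariance by order — order 1: 1/1 normal; order 2: 1/9 normal; order 4: 1/5 normal; order 8: 3/3 normal; order 16: 1/1 normal.
Total normal subgroups: 7.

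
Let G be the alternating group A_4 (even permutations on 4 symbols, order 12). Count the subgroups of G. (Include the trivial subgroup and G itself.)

10

|G| = 12, so by Lagrange every subgroup order divides 12. Divisors: 1, 2, 3, 4, 6, 12.
Subgroups by order — order 1: 1; order 2: 3; order 3: 4; order 4: 1; order 6: 0; order 12: 1.
Total: 1 + 3 + 4 + 1 + 0 + 1 = 10.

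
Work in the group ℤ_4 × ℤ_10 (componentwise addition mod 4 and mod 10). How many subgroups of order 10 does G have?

3

|G| = 40 and 10 | 40, so subgroups of order 10 are possible by Lagrange.
The subgroups of order 10 are: {(0,0), (0,1), (0,2), (0,3), (0,4), (0,5), (0,6), (0,7), (0,8), (0,9)}; {(0,0), (0,2), (0,4), (0,6), (0,8), (2,0), (2,2), (2,4), (2,6), (2,8)}; {(0,0), (0,2), (0,4), (0,6), (0,8), (2,1), (2,3), (2,5), (2,7), (2,9)}.
So G has 3 subgroups of order 10.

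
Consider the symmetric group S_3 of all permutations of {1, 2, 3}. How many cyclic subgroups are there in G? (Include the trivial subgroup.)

5

Each element a generates a cyclic subgroup ⟨a⟩; distinct elements may generate the same one (a cyclic group of order d has φ(d) generators).
Cyclic subgroups by order — order 1: 1; order 2: 3; order 3: 1.
Total: 5.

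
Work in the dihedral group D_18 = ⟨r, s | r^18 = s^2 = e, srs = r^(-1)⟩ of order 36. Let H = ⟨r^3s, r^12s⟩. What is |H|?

4

|⟨r^3s⟩| = 2 and |⟨r^12s⟩| = 2, so |H| is a multiple of lcm(2, 2) = 2 and divides |G| = 36.
Closing under the operation: H = {e, r^9, r^3s, r^12s}, so |H| = 4.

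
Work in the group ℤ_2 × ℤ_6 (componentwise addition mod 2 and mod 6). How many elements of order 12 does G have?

An element (a,b) has order lcm(ord(a), ord(b)); count pairs with lcm equal to 12.
Enumerating gives 0 such elements.

0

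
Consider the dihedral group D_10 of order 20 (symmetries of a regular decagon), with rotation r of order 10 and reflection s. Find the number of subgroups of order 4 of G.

5

|G| = 20 and 4 | 20, so subgroups of order 4 are possible by Lagrange.
The subgroups of order 4 are: {e, r^5, r^2s, r^7s}; {e, r^5, r^3s, r^8s}; {e, r^5, r^4s, r^9s}; {e, r^5, s, r^5s}; … (5 in all).
So G has 5 subgroups of order 4.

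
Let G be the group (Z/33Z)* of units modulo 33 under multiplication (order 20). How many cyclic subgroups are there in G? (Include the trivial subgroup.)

A cyclic subgroup of order d is generated by each of its φ(d) elements of order d, so the cyclic subgroups of order d number (#elements of order d)/φ(d).
Cyclic subgroups by order — order 1: 1; order 2: 3; order 5: 1; order 10: 3.
Total: 8.

8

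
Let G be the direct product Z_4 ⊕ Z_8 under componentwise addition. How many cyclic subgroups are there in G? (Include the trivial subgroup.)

14

A cyclic subgroup of order d is generated by each of its φ(d) elements of order d, so the cyclic subgroups of order d number (#elements of order d)/φ(d).
Cyclic subgroups by order — order 1: 1; order 2: 3; order 4: 6; order 8: 4.
Total: 14.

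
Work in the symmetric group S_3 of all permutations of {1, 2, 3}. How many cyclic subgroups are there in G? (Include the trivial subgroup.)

5

A cyclic subgroup of order d is generated by each of its φ(d) elements of order d, so the cyclic subgroups of order d number (#elements of order d)/φ(d).
Cyclic subgroups by order — order 1: 1; order 2: 3; order 3: 1.
Total: 5.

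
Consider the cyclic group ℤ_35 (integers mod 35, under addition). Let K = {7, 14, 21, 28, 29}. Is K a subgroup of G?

The identity 0 ∉ K, so K is not a subgroup.

No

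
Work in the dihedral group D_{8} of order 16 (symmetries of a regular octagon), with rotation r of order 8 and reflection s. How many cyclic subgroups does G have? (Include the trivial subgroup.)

12

Each element a generates a cyclic subgroup ⟨a⟩; distinct elements may generate the same one (a cyclic group of order d has φ(d) generators).
Cyclic subgroups by order — order 1: 1; order 2: 9; order 4: 1; order 8: 1.
Total: 12.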